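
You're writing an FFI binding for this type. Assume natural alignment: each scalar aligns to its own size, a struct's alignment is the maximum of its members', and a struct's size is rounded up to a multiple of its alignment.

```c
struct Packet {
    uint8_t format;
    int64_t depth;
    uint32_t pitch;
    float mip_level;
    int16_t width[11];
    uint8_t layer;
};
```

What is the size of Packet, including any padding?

48 bytes

format at 0 (size 1, align 1) → ends 1
pad 7 to align 8 for depth
depth at 8 (size 8, align 8) → ends 16
pitch at 16 (size 4, align 4) → ends 20
mip_level at 20 (size 4, align 4) → ends 24
width at 24 (size 22, align 2) → ends 46
layer at 46 (size 1, align 1) → ends 47
tail pad 1 to reach multiple of 8
total 48 bytes, alignment 8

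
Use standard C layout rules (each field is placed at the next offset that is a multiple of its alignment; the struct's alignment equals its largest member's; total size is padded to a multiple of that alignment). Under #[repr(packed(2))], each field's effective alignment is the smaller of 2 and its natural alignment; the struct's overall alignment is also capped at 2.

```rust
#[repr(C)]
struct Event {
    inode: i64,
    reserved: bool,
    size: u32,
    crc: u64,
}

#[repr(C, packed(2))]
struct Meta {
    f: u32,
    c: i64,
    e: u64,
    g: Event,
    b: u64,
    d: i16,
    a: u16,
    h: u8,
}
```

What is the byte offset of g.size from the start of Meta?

Event: inode at 0 (size 8, align 8) → ends 8; reserved at 8 (size 1, align 1) → ends 9; pad 3 to align 4 for size; size at 12 (size 4, align 4) → ends 16; crc at 16 (size 8, align 8) → ends 24; total 24 bytes, alignment 8
f at 0 (size 4, align 2) → ends 4
c at 4 (size 8, align 2) → ends 12
e at 12 (size 8, align 2) → ends 20
g at 20 (size 24, align 2) → ends 44
within Event: size at 12
20 + 12 = 32

32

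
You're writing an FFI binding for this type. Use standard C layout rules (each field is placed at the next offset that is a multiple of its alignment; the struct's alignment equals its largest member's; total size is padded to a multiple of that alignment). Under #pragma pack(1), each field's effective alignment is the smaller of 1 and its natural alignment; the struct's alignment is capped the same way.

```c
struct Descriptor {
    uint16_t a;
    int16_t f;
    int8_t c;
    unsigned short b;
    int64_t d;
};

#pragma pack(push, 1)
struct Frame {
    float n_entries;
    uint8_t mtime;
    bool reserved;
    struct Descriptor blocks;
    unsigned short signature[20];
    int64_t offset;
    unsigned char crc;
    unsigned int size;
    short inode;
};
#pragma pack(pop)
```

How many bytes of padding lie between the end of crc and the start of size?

0

Descriptor: 0..2  a  (2B, 2-aligned); 2..4  f  (2B, 2-aligned); 4..5  c  (1B, 1-aligned); 5..6  -- padding (1B); 6..8  b  (2B, 2-aligned); 8..16  d  (8B, 8-aligned); sizeof = 16, alignof = 8
0..4  n_entries  (4B, 1-aligned)
4..5  mtime  (1B, 1-aligned)
5..6  reserved  (1B, 1-aligned)
6..22  blocks  (16B, 1-aligned)
22..62  signature  (40B, 1-aligned)
62..70  offset  (8B, 1-aligned)
70..71  crc  (1B, 1-aligned)
71..75  size  (4B, 1-aligned)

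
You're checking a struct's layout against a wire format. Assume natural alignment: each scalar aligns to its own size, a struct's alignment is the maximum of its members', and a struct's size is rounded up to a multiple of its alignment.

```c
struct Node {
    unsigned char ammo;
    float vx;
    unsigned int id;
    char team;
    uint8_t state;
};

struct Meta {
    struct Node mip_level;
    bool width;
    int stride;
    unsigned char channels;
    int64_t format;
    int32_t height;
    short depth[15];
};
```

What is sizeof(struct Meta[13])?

Node: ammo at 0 (size 1, align 1) → ends 1; pad 3 to align 4 for vx; vx at 4 (size 4, align 4) → ends 8; id at 8 (size 4, align 4) → ends 12; team at 12 (size 1, align 1) → ends 13; state at 13 (size 1, align 1) → ends 14; tail pad 2 to reach multiple of 4; total 16 bytes, alignment 4
mip_level at 0 (size 16, align 4) → ends 16
width at 16 (size 1, align 1) → ends 17
pad 3 to align 4 for stride
stride at 20 (size 4, align 4) → ends 24
channels at 24 (size 1, align 1) → ends 25
pad 7 to align 8 for format
format at 32 (size 8, align 8) → ends 40
height at 40 (size 4, align 4) → ends 44
depth at 44 (size 30, align 2) → ends 74
tail pad 6 to reach multiple of 8
total 80 bytes, alignment 8
array of 13: 13 × 80 = 1040

1040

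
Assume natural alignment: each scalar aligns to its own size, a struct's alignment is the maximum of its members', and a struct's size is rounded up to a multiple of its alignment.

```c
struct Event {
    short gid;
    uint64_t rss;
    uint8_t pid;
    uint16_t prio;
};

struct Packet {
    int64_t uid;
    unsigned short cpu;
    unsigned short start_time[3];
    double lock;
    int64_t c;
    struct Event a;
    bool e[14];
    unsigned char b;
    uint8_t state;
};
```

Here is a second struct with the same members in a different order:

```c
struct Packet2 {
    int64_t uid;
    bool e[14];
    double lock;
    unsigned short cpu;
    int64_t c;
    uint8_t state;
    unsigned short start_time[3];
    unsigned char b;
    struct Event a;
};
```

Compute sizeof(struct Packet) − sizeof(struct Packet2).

Event: @0: gid [2B, align 2] → 2; +6 pad (align 8); @8: rss [8B, align 8] → 16; @16: pid [1B, align 1] → 17; +1 pad (align 2); @18: prio [2B, align 2] → 20; +4 tail pad (align 8); size 24, align 8
@0: uid [8B, align 8] → 8
@8: cpu [2B, align 2] → 10
@10: start_time [6B, align 2] → 16
@16: lock [8B, align 8] → 24
@24: c [8B, align 8] → 32
@32: a [24B, align 8] → 56
@56: e [14B, align 1] → 70
@70: b [1B, align 1] → 71
@71: state [1B, align 1] → 72
size 72, align 8
— Packet2 —
@0: uid [8B, align 8] → 8
@8: e [14B, align 1] → 22
+2 pad (align 8)
@24: lock [8B, align 8] → 32
@32: cpu [2B, align 2] → 34
+6 pad (align 8)
@40: c [8B, align 8] → 48
@48: state [1B, align 1] → 49
+1 pad (align 2)
@50: start_time [6B, align 2] → 56
@56: b [1B, align 1] → 57
+7 pad (align 8)
@64: a [24B, align 8] → 88
size 88, align 8
72 − 88 = -16

-16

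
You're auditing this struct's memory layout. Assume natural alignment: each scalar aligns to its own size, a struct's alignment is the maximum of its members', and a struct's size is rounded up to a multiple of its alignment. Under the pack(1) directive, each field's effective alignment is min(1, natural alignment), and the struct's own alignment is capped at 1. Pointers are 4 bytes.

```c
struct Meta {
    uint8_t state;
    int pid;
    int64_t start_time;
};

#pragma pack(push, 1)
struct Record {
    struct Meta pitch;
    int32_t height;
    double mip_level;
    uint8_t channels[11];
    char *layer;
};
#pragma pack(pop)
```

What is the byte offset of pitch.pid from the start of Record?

Meta: @0: state [1B, align 1] → 1; +3 pad (align 4); @4: pid [4B, align 4] → 8; @8: start_time [8B, align 8] → 16; size 16, align 8
@0: pitch [16B, align 1] → 16
within Meta: pid at 4
0 + 4 = 4

4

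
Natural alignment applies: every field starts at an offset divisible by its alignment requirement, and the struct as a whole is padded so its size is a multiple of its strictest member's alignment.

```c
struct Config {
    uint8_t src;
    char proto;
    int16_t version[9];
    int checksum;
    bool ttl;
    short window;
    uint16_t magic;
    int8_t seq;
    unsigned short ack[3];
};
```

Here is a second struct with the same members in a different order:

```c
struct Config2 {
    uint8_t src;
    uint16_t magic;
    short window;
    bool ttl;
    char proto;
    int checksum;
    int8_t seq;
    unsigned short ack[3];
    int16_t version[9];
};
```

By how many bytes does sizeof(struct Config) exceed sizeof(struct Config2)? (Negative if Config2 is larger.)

0

@0: src [1B, align 1] → 1
@1: proto [1B, align 1] → 2
@2: version [18B, align 2] → 20
@20: checksum [4B, align 4] → 24
@24: ttl [1B, align 1] → 25
+1 pad (align 2)
@26: window [2B, align 2] → 28
@28: magic [2B, align 2] → 30
@30: seq [1B, align 1] → 31
+1 pad (align 2)
@32: ack [6B, align 2] → 38
+2 tail pad (align 4)
size 40, align 4
— Config2 —
@0: src [1B, align 1] → 1
+1 pad (align 2)
@2: magic [2B, align 2] → 4
@4: window [2B, align 2] → 6
@6: ttl [1B, align 1] → 7
@7: proto [1B, align 1] → 8
@8: checksum [4B, align 4] → 12
@12: seq [1B, align 1] → 13
+1 pad (align 2)
@14: ack [6B, align 2] → 20
@20: version [18B, align 2] → 38
+2 tail pad (align 4)
size 40, align 4
40 − 40 = 0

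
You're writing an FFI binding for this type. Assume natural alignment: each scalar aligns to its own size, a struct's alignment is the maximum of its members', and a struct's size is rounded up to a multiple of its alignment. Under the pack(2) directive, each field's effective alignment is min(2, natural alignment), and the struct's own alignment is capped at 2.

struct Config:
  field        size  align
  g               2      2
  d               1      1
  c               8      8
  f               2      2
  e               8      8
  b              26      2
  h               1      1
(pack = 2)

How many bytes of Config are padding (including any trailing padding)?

0..2  g  (2B, 2-aligned)
2..3  d  (1B, 1-aligned)
3..4  -- padding (1B)
4..12  c  (8B, 2-aligned)
12..14  f  (2B, 2-aligned)
14..22  e  (8B, 2-aligned)
22..48  b  (26B, 2-aligned)
48..49  h  (1B, 1-aligned)
49..50  -- tail padding (1B)
sizeof = 50, alignof = 2
data bytes 48, size 50 → padding 2

2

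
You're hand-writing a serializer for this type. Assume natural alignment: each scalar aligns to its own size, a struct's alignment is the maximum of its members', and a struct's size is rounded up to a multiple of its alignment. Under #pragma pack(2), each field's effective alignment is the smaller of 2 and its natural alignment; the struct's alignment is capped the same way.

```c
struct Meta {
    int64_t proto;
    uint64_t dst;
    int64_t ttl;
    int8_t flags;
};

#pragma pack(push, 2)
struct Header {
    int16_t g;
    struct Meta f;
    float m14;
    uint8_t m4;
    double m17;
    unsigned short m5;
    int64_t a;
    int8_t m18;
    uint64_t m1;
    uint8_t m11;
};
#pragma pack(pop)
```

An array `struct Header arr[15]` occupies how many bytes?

1050

Meta: @0: proto [8B, align 8] → 8; @8: dst [8B, align 8] → 16; @16: ttl [8B, align 8] → 24; @24: flags [1B, align 1] → 25; +7 tail pad (align 8); size 32, align 8
@0: g [2B, align 2] → 2
@2: f [32B, align 2] → 34
@34: m14 [4B, align 2] → 38
@38: m4 [1B, align 1] → 39
+1 pad (align 2)
@40: m17 [8B, align 2] → 48
@48: m5 [2B, align 2] → 50
@50: a [8B, align 2] → 58
@58: m18 [1B, align 1] → 59
+1 pad (align 2)
@60: m1 [8B, align 2] → 68
@68: m11 [1B, align 1] → 69
+1 tail pad (align 2)
size 70, align 2
array of 15: 15 × 70 = 1050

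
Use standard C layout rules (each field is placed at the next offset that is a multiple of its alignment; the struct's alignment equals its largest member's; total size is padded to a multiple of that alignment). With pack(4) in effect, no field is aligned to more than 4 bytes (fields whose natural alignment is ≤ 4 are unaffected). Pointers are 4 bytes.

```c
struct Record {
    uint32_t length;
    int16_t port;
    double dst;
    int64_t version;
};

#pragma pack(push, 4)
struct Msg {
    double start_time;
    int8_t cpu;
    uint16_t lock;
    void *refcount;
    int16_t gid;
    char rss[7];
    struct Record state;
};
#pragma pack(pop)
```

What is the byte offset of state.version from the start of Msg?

44

Record: length at 0 (size 4, align 4) → ends 4; port at 4 (size 2, align 2) → ends 6; pad 2 to align 8 for dst; dst at 8 (size 8, align 8) → ends 16; version at 16 (size 8, align 8) → ends 24; total 24 bytes, alignment 8
start_time at 0 (size 8, align 4) → ends 8
cpu at 8 (size 1, align 1) → ends 9
pad 1 to align 2 for lock
lock at 10 (size 2, align 2) → ends 12
refcount at 12 (size 4, align 4) → ends 16
gid at 16 (size 2, align 2) → ends 18
rss at 18 (size 7, align 1) → ends 25
pad 3 to align 4 for state
state at 28 (size 24, align 4) → ends 52
within Record: version at 16
28 + 16 = 44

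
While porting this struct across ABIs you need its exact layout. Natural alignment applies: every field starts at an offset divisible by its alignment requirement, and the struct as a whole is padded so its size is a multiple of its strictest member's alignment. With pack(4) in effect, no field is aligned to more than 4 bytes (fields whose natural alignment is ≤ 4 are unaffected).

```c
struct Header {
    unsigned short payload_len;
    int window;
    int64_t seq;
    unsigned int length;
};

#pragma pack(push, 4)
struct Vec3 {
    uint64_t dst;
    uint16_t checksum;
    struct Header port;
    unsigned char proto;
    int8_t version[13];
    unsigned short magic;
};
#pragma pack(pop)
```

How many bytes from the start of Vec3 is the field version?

Header: 0..2  payload_len  (2B, 2-aligned); 2..4  -- padding (2B); 4..8  window  (4B, 4-aligned); 8..16  seq  (8B, 8-aligned); 16..20  length  (4B, 4-aligned); 20..24  -- tail padding (4B); sizeof = 24, alignof = 8
0..8  dst  (8B, 4-aligned)
8..10  checksum  (2B, 2-aligned)
10..12  -- padding (2B)
12..36  port  (24B, 4-aligned)
36..37  proto  (1B, 1-aligned)
37..50  version  (13B, 1-aligned)

37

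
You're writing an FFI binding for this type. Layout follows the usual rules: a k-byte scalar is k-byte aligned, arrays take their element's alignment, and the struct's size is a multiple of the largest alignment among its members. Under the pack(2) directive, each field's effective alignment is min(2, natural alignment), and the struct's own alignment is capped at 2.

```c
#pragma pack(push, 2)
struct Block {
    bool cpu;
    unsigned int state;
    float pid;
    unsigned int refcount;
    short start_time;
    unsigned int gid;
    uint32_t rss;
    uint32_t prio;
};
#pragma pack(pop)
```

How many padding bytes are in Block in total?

1

cpu at 0 (size 1, align 1) → ends 1
pad 1 to align 2 for state
state at 2 (size 4, align 2) → ends 6
pid at 6 (size 4, align 2) → ends 10
refcount at 10 (size 4, align 2) → ends 14
start_time at 14 (size 2, align 2) → ends 16
gid at 16 (size 4, align 2) → ends 20
rss at 20 (size 4, align 2) → ends 24
prio at 24 (size 4, align 2) → ends 28
total 28 bytes, alignment 2
data bytes 27, size 28 → padding 1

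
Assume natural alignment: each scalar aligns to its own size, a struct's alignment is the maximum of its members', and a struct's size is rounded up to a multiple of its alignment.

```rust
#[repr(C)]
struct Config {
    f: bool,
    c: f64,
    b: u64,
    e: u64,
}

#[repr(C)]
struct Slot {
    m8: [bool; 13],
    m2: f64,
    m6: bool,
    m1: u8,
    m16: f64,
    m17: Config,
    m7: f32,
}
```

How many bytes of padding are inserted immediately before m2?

Config: f at 0 (size 1, align 1) → ends 1; pad 7 to align 8 for c; c at 8 (size 8, align 8) → ends 16; b at 16 (size 8, align 8) → ends 24; e at 24 (size 8, align 8) → ends 32; total 32 bytes, alignment 8
m8 at 0 (size 13, align 1) → ends 13
pad 3 to align 8 for m2
m2 at 16 (size 8, align 8) → ends 24

3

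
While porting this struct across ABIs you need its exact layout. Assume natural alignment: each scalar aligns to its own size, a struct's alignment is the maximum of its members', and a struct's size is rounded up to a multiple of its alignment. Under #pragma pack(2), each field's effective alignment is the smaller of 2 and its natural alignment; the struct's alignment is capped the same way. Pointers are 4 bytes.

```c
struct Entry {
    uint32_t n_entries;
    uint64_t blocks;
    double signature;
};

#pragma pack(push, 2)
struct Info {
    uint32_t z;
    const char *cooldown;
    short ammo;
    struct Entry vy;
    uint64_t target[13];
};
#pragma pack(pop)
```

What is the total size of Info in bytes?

Entry: n_entries at 0 (size 4, align 4) → ends 4; pad 4 to align 8 for blocks; blocks at 8 (size 8, align 8) → ends 16; signature at 16 (size 8, align 8) → ends 24; total 24 bytes, alignment 8
z at 0 (size 4, align 2) → ends 4
cooldown at 4 (size 4, align 2) → ends 8
ammo at 8 (size 2, align 2) → ends 10
vy at 10 (size 24, align 2) → ends 34
target at 34 (size 104, align 2) → ends 138
total 138 bytes, alignment 2

138 bytes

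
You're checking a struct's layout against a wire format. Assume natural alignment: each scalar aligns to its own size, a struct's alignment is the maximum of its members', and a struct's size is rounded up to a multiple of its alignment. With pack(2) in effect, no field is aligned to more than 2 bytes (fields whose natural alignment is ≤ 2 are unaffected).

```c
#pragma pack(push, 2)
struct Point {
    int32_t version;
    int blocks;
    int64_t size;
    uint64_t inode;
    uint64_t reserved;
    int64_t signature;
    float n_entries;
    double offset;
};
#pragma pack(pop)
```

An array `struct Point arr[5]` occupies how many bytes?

version at 0 (size 4, align 2) → ends 4
blocks at 4 (size 4, align 2) → ends 8
size at 8 (size 8, align 2) → ends 16
inode at 16 (size 8, align 2) → ends 24
reserved at 24 (size 8, align 2) → ends 32
signature at 32 (size 8, align 2) → ends 40
n_entries at 40 (size 4, align 2) → ends 44
offset at 44 (size 8, align 2) → ends 52
total 52 bytes, alignment 2
array of 5: 5 × 52 = 260

260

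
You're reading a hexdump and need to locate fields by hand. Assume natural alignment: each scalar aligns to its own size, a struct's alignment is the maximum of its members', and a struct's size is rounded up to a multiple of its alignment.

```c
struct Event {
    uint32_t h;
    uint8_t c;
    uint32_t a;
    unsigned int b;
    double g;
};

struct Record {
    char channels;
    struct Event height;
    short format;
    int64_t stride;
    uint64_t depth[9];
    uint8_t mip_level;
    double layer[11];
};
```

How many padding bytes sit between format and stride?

Event: h at 0 (size 4, align 4) → ends 4; c at 4 (size 1, align 1) → ends 5; pad 3 to align 4 for a; a at 8 (size 4, align 4) → ends 12; b at 12 (size 4, align 4) → ends 16; g at 16 (size 8, align 8) → ends 24; total 24 bytes, alignment 8
channels at 0 (size 1, align 1) → ends 1
pad 7 to align 8 for height
height at 8 (size 24, align 8) → ends 32
format at 32 (size 2, align 2) → ends 34
pad 6 to align 8 for stride
stride at 40 (size 8, align 8) → ends 48

6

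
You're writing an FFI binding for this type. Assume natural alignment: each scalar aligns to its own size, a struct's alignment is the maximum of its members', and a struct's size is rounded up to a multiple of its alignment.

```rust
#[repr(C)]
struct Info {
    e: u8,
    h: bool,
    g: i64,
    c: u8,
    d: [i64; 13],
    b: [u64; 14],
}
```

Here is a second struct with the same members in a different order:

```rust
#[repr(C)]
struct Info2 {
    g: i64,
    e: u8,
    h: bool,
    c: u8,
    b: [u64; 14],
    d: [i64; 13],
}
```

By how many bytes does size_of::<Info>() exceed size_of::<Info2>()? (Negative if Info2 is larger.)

0..1  e  (1B, 1-aligned)
1..2  h  (1B, 1-aligned)
2..8  -- padding (6B)
8..16  g  (8B, 8-aligned)
16..17  c  (1B, 1-aligned)
17..24  -- padding (7B)
24..128  d  (104B, 8-aligned)
128..240  b  (112B, 8-aligned)
sizeof = 240, alignof = 8
— Info2 —
0..8  g  (8B, 8-aligned)
8..9  e  (1B, 1-aligned)
9..10  h  (1B, 1-aligned)
10..11  c  (1B, 1-aligned)
11..16  -- padding (5B)
16..128  b  (112B, 8-aligned)
128..232  d  (104B, 8-aligned)
sizeof = 232, alignof = 8
240 − 232 = 8

8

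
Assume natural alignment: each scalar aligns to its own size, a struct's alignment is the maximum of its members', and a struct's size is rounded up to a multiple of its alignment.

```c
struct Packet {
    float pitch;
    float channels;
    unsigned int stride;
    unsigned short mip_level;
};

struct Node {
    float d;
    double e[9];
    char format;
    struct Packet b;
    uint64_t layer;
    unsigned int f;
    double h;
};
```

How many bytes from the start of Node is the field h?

120

Packet: pitch at 0 (size 4, align 4) → ends 4; channels at 4 (size 4, align 4) → ends 8; stride at 8 (size 4, align 4) → ends 12; mip_level at 12 (size 2, align 2) → ends 14; tail pad 2 to reach multiple of 4; total 16 bytes, alignment 4
d at 0 (size 4, align 4) → ends 4
pad 4 to align 8 for e
e at 8 (size 72, align 8) → ends 80
format at 80 (size 1, align 1) → ends 81
pad 3 to align 4 for b
b at 84 (size 16, align 4) → ends 100
pad 4 to align 8 for layer
layer at 104 (size 8, align 8) → ends 112
f at 112 (size 4, align 4) → ends 116
pad 4 to align 8 for h
h at 120 (size 8, align 8) → ends 128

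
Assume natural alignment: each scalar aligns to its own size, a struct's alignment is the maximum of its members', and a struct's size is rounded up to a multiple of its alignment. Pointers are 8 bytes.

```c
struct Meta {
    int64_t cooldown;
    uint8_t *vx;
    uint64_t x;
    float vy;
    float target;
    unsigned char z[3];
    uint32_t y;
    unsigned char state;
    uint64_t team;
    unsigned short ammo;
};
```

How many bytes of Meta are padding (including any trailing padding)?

0..8  cooldown  (8B, 8-aligned)
8..16  vx  (8B, 8-aligned)
16..24  x  (8B, 8-aligned)
24..28  vy  (4B, 4-aligned)
28..32  target  (4B, 4-aligned)
32..35  z  (3B, 1-aligned)
35..36  -- padding (1B)
36..40  y  (4B, 4-aligned)
40..41  state  (1B, 1-aligned)
41..48  -- padding (7B)
48..56  team  (8B, 8-aligned)
56..58  ammo  (2B, 2-aligned)
58..64  -- tail padding (6B)
sizeof = 64, alignof = 8
data bytes 50, size 64 → padding 14

14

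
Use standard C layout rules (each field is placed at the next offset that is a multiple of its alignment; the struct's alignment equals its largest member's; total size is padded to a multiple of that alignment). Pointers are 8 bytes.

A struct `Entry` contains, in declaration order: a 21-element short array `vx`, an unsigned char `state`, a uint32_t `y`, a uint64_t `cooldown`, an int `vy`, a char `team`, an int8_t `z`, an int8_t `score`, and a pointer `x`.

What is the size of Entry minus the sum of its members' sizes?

2

@0: vx [42B, align 2] → 42
@42: state [1B, align 1] → 43
+1 pad (align 4)
@44: y [4B, align 4] → 48
@48: cooldown [8B, align 8] → 56
@56: vy [4B, align 4] → 60
@60: team [1B, align 1] → 61
@61: z [1B, align 1] → 62
@62: score [1B, align 1] → 63
+1 pad (align 8)
@64: x [8B, align 8] → 72
size 72, align 8
data bytes 70, size 72 → padding 2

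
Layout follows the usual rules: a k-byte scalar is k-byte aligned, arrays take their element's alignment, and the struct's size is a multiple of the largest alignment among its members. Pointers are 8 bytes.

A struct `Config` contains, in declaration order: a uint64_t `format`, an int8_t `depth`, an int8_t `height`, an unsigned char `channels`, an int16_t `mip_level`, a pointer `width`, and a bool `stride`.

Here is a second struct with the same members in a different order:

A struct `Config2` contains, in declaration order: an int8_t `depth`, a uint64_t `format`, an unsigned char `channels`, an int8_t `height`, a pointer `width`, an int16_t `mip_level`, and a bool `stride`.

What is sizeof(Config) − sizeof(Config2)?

@0: format [8B, align 8] → 8
@8: depth [1B, align 1] → 9
@9: height [1B, align 1] → 10
@10: channels [1B, align 1] → 11
+1 pad (align 2)
@12: mip_level [2B, align 2] → 14
+2 pad (align 8)
@16: width [8B, align 8] → 24
@24: stride [1B, align 1] → 25
+7 tail pad (align 8)
size 32, align 8
— Config2 —
@0: depth [1B, align 1] → 1
+7 pad (align 8)
@8: format [8B, align 8] → 16
@16: channels [1B, align 1] → 17
@17: height [1B, align 1] → 18
+6 pad (align 8)
@24: width [8B, align 8] → 32
@32: mip_level [2B, align 2] → 34
@34: stride [1B, align 1] → 35
+5 tail pad (align 8)
size 40, align 8
32 − 40 = -8

-8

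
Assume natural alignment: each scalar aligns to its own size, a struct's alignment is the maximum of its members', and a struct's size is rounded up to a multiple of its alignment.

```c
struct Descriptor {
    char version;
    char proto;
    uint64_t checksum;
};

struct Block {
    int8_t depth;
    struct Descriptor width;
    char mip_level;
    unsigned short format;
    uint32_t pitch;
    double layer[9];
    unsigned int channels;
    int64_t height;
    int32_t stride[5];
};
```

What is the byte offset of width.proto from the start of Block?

9

Descriptor: @0: version [1B, align 1] → 1; @1: proto [1B, align 1] → 2; +6 pad (align 8); @8: checksum [8B, align 8] → 16; size 16, align 8
@0: depth [1B, align 1] → 1
+7 pad (align 8)
@8: width [16B, align 8] → 24
within Descriptor: proto at 1
8 + 1 = 9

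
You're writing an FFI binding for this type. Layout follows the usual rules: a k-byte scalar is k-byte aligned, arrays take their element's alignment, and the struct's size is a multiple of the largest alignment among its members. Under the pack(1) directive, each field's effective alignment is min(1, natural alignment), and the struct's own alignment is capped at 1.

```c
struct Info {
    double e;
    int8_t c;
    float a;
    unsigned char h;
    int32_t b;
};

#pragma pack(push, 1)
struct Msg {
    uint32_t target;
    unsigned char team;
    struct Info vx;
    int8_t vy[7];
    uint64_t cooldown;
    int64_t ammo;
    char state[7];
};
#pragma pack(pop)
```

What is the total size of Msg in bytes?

Info: @0: e [8B, align 8] → 8; @8: c [1B, align 1] → 9; +3 pad (align 4); @12: a [4B, align 4] → 16; @16: h [1B, align 1] → 17; +3 pad (align 4); @20: b [4B, align 4] → 24; size 24, align 8
@0: target [4B, align 1] → 4
@4: team [1B, align 1] → 5
@5: vx [24B, align 1] → 29
@29: vy [7B, align 1] → 36
@36: cooldown [8B, align 1] → 44
@44: ammo [8B, align 1] → 52
@52: state [7B, align 1] → 59
size 59, align 1

59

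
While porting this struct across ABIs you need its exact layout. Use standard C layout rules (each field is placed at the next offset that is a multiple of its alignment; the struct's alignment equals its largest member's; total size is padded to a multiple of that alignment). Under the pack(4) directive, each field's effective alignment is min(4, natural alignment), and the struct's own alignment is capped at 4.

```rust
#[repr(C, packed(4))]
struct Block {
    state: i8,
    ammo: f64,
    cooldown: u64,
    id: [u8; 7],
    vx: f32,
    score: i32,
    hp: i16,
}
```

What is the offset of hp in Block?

state at 0 (size 1, align 1) → ends 1
pad 3 to align 4 for ammo
ammo at 4 (size 8, align 4) → ends 12
cooldown at 12 (size 8, align 4) → ends 20
id at 20 (size 7, align 1) → ends 27
pad 1 to align 4 for vx
vx at 28 (size 4, align 4) → ends 32
score at 32 (size 4, align 4) → ends 36
hp at 36 (size 2, align 2) → ends 38

36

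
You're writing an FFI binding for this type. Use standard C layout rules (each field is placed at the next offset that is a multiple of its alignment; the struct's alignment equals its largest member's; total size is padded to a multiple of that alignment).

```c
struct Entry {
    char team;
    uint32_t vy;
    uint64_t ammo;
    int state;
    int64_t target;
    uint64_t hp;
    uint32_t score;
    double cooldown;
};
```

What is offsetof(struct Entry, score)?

0..1  team  (1B, 1-aligned)
1..4  -- padding (3B)
4..8  vy  (4B, 4-aligned)
8..16  ammo  (8B, 8-aligned)
16..20  state  (4B, 4-aligned)
20..24  -- padding (4B)
24..32  target  (8B, 8-aligned)
32..40  hp  (8B, 8-aligned)
40..44  score  (4B, 4-aligned)

40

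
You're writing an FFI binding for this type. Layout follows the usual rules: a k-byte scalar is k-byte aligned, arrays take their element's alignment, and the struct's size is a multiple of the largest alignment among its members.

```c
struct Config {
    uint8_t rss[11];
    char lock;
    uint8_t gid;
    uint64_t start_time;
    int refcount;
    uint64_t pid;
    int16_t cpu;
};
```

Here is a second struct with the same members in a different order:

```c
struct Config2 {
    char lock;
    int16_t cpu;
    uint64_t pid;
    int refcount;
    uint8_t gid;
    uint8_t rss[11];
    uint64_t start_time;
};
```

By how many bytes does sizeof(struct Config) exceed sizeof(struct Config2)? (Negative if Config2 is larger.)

8

@0: rss [11B, align 1] → 11
@11: lock [1B, align 1] → 12
@12: gid [1B, align 1] → 13
+3 pad (align 8)
@16: start_time [8B, align 8] → 24
@24: refcount [4B, align 4] → 28
+4 pad (align 8)
@32: pid [8B, align 8] → 40
@40: cpu [2B, align 2] → 42
+6 tail pad (align 8)
size 48, align 8
— Config2 —
@0: lock [1B, align 1] → 1
+1 pad (align 2)
@2: cpu [2B, align 2] → 4
+4 pad (align 8)
@8: pid [8B, align 8] → 16
@16: refcount [4B, align 4] → 20
@20: gid [1B, align 1] → 21
@21: rss [11B, align 1] → 32
@32: start_time [8B, align 8] → 40
size 40, align 8
48 − 40 = 8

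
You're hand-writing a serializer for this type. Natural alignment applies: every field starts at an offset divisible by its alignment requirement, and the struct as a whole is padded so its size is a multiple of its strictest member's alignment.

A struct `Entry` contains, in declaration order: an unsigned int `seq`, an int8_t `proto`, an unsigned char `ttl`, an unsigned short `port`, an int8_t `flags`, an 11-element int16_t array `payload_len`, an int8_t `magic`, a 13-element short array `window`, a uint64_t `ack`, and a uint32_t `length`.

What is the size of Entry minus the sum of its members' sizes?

seq at 0 (size 4, align 4) → ends 4
proto at 4 (size 1, align 1) → ends 5
ttl at 5 (size 1, align 1) → ends 6
port at 6 (size 2, align 2) → ends 8
flags at 8 (size 1, align 1) → ends 9
pad 1 to align 2 for payload_len
payload_len at 10 (size 22, align 2) → ends 32
magic at 32 (size 1, align 1) → ends 33
pad 1 to align 2 for window
window at 34 (size 26, align 2) → ends 60
pad 4 to align 8 for ack
ack at 64 (size 8, align 8) → ends 72
length at 72 (size 4, align 4) → ends 76
tail pad 4 to reach multiple of 8
total 80 bytes, alignment 8
data bytes 70, size 80 → padding 10

10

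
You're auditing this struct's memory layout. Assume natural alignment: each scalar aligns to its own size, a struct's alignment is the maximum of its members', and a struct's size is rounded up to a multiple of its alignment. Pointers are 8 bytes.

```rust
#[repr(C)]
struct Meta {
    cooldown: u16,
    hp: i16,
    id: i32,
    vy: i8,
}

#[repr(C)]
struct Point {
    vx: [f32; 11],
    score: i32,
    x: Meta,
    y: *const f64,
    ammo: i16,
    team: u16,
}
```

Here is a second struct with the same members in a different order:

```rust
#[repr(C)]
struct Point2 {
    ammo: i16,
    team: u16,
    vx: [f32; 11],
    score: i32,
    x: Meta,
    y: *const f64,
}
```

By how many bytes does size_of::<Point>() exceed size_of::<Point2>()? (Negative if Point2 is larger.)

Meta: 0..2  cooldown  (2B, 2-aligned); 2..4  hp  (2B, 2-aligned); 4..8  id  (4B, 4-aligned); 8..9  vy  (1B, 1-aligned); 9..12  -- tail padding (3B); sizeof = 12, alignof = 4
0..44  vx  (44B, 4-aligned)
44..48  score  (4B, 4-aligned)
48..60  x  (12B, 4-aligned)
60..64  -- padding (4B)
64..72  y  (8B, 8-aligned)
72..74  ammo  (2B, 2-aligned)
74..76  team  (2B, 2-aligned)
76..80  -- tail padding (4B)
sizeof = 80, alignof = 8
— Point2 —
0..2  ammo  (2B, 2-aligned)
2..4  team  (2B, 2-aligned)
4..48  vx  (44B, 4-aligned)
48..52  score  (4B, 4-aligned)
52..64  x  (12B, 4-aligned)
64..72  y  (8B, 8-aligned)
sizeof = 72, alignof = 8
80 − 72 = 8

8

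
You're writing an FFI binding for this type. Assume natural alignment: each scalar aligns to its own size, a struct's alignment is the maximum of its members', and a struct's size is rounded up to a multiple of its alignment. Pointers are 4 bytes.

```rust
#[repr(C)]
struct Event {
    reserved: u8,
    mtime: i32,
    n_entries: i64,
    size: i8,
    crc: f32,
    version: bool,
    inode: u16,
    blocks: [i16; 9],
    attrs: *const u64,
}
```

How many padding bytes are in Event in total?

reserved at 0 (size 1, align 1) → ends 1
pad 3 to align 4 for mtime
mtime at 4 (size 4, align 4) → ends 8
n_entries at 8 (size 8, align 8) → ends 16
size at 16 (size 1, align 1) → ends 17
pad 3 to align 4 for crc
crc at 20 (size 4, align 4) → ends 24
version at 24 (size 1, align 1) → ends 25
pad 1 to align 2 for inode
inode at 26 (size 2, align 2) → ends 28
blocks at 28 (size 18, align 2) → ends 46
pad 2 to align 4 for attrs
attrs at 48 (size 4, align 4) → ends 52
tail pad 4 to reach multiple of 8
total 56 bytes, alignment 8
data bytes 43, size 56 → padding 13

13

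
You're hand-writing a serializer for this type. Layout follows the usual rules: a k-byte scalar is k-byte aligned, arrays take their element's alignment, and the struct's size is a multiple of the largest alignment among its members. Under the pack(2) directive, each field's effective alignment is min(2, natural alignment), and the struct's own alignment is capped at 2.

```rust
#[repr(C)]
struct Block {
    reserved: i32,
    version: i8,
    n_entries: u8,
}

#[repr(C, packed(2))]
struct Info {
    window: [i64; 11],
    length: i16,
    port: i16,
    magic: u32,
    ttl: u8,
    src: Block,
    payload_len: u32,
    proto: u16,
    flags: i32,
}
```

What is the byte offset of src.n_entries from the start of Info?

103

Block: 0..4  reserved  (4B, 4-aligned); 4..5  version  (1B, 1-aligned); 5..6  n_entries  (1B, 1-aligned); 6..8  -- tail padding (2B); sizeof = 8, alignof = 4
0..88  window  (88B, 2-aligned)
88..90  length  (2B, 2-aligned)
90..92  port  (2B, 2-aligned)
92..96  magic  (4B, 2-aligned)
96..97  ttl  (1B, 1-aligned)
97..98  -- padding (1B)
98..106  src  (8B, 2-aligned)
within Block: n_entries at 5
98 + 5 = 103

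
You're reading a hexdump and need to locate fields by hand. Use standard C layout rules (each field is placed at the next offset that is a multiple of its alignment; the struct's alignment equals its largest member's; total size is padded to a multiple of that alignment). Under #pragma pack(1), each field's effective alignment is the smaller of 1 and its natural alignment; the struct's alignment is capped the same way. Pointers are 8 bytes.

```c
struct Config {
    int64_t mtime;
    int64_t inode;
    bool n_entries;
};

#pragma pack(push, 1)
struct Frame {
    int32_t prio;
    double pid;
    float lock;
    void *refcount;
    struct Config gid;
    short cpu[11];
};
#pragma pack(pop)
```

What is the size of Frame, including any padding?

70 bytes

Config: mtime at 0 (size 8, align 8) → ends 8; inode at 8 (size 8, align 8) → ends 16; n_entries at 16 (size 1, align 1) → ends 17; tail pad 7 to reach multiple of 8; total 24 bytes, alignment 8
prio at 0 (size 4, align 1) → ends 4
pid at 4 (size 8, align 1) → ends 12
lock at 12 (size 4, align 1) → ends 16
refcount at 16 (size 8, align 1) → ends 24
gid at 24 (size 24, align 1) → ends 48
cpu at 48 (size 22, align 1) → ends 70
total 70 bytes, alignment 1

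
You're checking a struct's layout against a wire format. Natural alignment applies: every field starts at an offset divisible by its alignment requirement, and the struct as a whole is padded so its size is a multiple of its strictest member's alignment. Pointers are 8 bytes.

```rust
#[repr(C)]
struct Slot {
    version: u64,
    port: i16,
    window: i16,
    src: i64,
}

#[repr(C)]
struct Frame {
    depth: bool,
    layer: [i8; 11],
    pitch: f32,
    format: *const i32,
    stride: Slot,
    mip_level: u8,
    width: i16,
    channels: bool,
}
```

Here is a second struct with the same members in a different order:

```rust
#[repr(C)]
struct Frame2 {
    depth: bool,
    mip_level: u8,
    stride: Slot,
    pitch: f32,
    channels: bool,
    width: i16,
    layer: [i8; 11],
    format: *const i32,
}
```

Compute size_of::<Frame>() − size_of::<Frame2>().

Slot: @0: version [8B, align 8] → 8; @8: port [2B, align 2] → 10; @10: window [2B, align 2] → 12; +4 pad (align 8); @16: src [8B, align 8] → 24; size 24, align 8
@0: depth [1B, align 1] → 1
@1: layer [11B, align 1] → 12
@12: pitch [4B, align 4] → 16
@16: format [8B, align 8] → 24
@24: stride [24B, align 8] → 48
@48: mip_level [1B, align 1] → 49
+1 pad (align 2)
@50: width [2B, align 2] → 52
@52: channels [1B, align 1] → 53
+3 tail pad (align 8)
size 56, align 8
— Frame2 —
@0: depth [1B, align 1] → 1
@1: mip_level [1B, align 1] → 2
+6 pad (align 8)
@8: stride [24B, align 8] → 32
@32: pitch [4B, align 4] → 36
@36: channels [1B, align 1] → 37
+1 pad (align 2)
@38: width [2B, align 2] → 40
@40: layer [11B, align 1] → 51
+5 pad (align 8)
@56: format [8B, align 8] → 64
size 64, align 8
56 − 64 = -8

-8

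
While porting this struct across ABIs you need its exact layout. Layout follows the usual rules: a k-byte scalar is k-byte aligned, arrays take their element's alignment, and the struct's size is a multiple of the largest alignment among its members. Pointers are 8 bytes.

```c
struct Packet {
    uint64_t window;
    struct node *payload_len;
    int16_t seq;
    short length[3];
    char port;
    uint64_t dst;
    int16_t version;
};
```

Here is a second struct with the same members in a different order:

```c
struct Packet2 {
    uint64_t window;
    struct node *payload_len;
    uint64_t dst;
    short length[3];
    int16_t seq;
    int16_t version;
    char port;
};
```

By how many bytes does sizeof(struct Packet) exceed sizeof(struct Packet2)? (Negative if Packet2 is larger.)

8

@0: window [8B, align 8] → 8
@8: payload_len [8B, align 8] → 16
@16: seq [2B, align 2] → 18
@18: length [6B, align 2] → 24
@24: port [1B, align 1] → 25
+7 pad (align 8)
@32: dst [8B, align 8] → 40
@40: version [2B, align 2] → 42
+6 tail pad (align 8)
size 48, align 8
— Packet2 —
@0: window [8B, align 8] → 8
@8: payload_len [8B, align 8] → 16
@16: dst [8B, align 8] → 24
@24: length [6B, align 2] → 30
@30: seq [2B, align 2] → 32
@32: version [2B, align 2] → 34
@34: port [1B, align 1] → 35
+5 tail pad (align 8)
size 40, align 8
48 − 40 = 8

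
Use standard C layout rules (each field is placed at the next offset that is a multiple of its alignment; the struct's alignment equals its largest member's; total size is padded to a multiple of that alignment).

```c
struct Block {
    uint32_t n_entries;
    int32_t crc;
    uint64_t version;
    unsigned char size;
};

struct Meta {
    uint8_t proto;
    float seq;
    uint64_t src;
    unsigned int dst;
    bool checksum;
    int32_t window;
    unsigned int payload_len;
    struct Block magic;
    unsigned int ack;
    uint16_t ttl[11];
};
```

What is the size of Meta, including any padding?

88 bytes

Block: n_entries at 0 (size 4, align 4) → ends 4; crc at 4 (size 4, align 4) → ends 8; version at 8 (size 8, align 8) → ends 16; size at 16 (size 1, align 1) → ends 17; tail pad 7 to reach multiple of 8; total 24 bytes, alignment 8
proto at 0 (size 1, align 1) → ends 1
pad 3 to align 4 for seq
seq at 4 (size 4, align 4) → ends 8
src at 8 (size 8, align 8) → ends 16
dst at 16 (size 4, align 4) → ends 20
checksum at 20 (size 1, align 1) → ends 21
pad 3 to align 4 for window
window at 24 (size 4, align 4) → ends 28
payload_len at 28 (size 4, align 4) → ends 32
magic at 32 (size 24, align 8) → ends 56
ack at 56 (size 4, align 4) → ends 60
ttl at 60 (size 22, align 2) → ends 82
tail pad 6 to reach multiple of 8
total 88 bytes, alignment 8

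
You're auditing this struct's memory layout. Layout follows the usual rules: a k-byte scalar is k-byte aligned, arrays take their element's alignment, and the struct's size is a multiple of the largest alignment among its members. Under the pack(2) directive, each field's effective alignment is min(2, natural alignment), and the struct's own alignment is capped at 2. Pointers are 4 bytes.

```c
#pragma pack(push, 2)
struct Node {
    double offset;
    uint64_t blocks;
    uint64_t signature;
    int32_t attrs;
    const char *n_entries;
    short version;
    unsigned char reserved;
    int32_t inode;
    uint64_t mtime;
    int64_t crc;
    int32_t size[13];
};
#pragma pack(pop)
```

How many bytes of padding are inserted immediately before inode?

@0: offset [8B, align 2] → 8
@8: blocks [8B, align 2] → 16
@16: signature [8B, align 2] → 24
@24: attrs [4B, align 2] → 28
@28: n_entries [4B, align 2] → 32
@32: version [2B, align 2] → 34
@34: reserved [1B, align 1] → 35
+1 pad (align 2)
@36: inode [4B, align 2] → 40

1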